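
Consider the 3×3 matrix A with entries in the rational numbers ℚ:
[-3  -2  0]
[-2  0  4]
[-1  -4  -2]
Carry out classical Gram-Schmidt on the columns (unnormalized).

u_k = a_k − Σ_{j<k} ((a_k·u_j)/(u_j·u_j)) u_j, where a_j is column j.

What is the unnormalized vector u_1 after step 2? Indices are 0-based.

Step 1: u_0 = a_0 = (-3, -2, -1).
Step 2: u_1 = a_1 − (5/7)·u_0 = (1/7, 10/7, -23/7).

u_1 = (1/7, 10/7, -23/7)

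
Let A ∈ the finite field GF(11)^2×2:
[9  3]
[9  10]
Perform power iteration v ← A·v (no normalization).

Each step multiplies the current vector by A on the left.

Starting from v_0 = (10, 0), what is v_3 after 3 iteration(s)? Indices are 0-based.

v_0 = (10, 0).
v_1 = A·v_0 = (2, 2).
v_2 = A·v_1 = (2, 5).
v_3 = A·v_2 = (0, 2).

v_3 = (0, 2)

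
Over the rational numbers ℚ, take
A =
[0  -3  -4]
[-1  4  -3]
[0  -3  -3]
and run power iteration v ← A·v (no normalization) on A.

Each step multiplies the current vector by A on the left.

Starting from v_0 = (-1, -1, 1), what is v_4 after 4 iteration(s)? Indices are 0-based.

v_0 = (-1, -1, 1).
v_1 = A·v_0 = (-1, -6, 0).
v_2 = A·v_1 = (18, -23, 18).
v_3 = A·v_2 = (-3, -164, 15).
v_4 = A·v_3 = (432, -698, 447).

v_4 = (432, -698, 447)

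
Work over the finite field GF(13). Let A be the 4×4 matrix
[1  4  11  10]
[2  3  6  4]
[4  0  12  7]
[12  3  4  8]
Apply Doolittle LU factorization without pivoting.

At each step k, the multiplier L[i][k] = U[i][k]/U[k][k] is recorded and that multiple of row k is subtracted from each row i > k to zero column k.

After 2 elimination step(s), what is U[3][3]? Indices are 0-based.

Step 1: pivot at (0,0) is 1.
  row1 ← row1 − (2)·row0  ⇒  L[1][0]=2, U row1=(0, 8, 10, 10)
  row2 ← row2 − (4)·row0  ⇒  L[2][0]=4, U row2=(0, 10, 7, 6)
  row3 ← row3 − (12)·row0  ⇒  L[3][0]=12, U row3=(0, 7, 2, 5)
Step 2: pivot at (1,1) is 8.
  row2 ← row2 − (11)·row1  ⇒  L[2][1]=11, U row2=(0, 0, 1, 0)
  row3 ← row3 − (9)·row1  ⇒  L[3][1]=9, U row3=(0, 0, 3, 6)

U[3][3] = 6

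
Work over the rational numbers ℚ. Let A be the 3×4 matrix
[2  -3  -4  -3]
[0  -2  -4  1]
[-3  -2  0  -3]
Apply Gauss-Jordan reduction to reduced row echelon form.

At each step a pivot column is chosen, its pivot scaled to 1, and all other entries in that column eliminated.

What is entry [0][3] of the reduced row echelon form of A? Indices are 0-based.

[1] R0 /= 2  ⇒  (1, -3/2, -2, -3/2)
     R2 -= -3·R0  ⇒  (0, -13/2, -6, -15/2)
[2] R1 /= -2  ⇒  (0, 1, 2, -1/2)
     R0 -= -3/2·R1  ⇒  (1, 0, 1, -9/4)
     R2 -= -13/2·R1  ⇒  (0, 0, 7, -43/4)
[3] R2 /= 7  ⇒  (0, 0, 1, -43/28)
     R0 -= 1·R2  ⇒  (1, 0, 0, -5/7)
     R1 -= 2·R2  ⇒  (0, 1, 0, 18/7)

M[0][3] = -5/7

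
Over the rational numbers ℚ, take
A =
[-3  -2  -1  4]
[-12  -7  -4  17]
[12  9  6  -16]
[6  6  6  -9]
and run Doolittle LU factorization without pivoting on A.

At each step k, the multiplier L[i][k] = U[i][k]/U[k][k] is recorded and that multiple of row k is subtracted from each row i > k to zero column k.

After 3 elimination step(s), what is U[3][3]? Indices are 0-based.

[col 0] pivot -3
  R1 -= 4*R0 → (0, 1, 0, 1)  (L[1][0] := 4)
  R2 -= -4*R0 → (0, 1, 2, 0)  (L[2][0] := -4)
  R3 -= -2*R0 → (0, 2, 4, -1)  (L[3][0] := -2)
[col 1] pivot 1
  R2 -= 1*R1 → (0, 0, 2, -1)  (L[2][1] := 1)
  R3 -= 2*R1 → (0, 0, 4, -3)  (L[3][1] := 2)
[col 2] pivot 2
  R3 -= 2*R2 → (0, 0, 0, -1)  (L[3][2] := 2)

U[3][3] = -1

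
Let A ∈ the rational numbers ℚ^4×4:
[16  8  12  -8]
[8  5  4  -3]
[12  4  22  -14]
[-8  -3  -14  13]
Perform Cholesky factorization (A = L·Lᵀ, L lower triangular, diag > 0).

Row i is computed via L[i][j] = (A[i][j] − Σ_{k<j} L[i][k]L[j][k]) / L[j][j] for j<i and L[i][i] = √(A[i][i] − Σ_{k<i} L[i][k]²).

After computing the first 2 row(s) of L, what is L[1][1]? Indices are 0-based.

Step 1: L[0][0] = √(16) = 4.
  L[1][0] = (8) / L[0][0] = 2.
Step 2: L[1][1] = √(1) = 1.

L[1][1] = 1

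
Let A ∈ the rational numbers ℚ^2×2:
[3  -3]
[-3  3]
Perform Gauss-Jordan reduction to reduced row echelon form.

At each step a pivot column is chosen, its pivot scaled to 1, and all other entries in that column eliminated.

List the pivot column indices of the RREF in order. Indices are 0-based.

pivot columns: 0

pivot(0,0)=3: scale R0 → (1, -1)
  clear (1,0): R1 −= (-3)R0 → (0, 0)
col 1: no nonzero at/below row 1; advance.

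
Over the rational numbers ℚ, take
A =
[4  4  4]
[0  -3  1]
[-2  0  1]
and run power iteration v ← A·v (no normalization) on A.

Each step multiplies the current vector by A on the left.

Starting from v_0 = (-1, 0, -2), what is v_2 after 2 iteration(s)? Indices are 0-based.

v_2 = (-56, 6, 24)

v_0 = (-1, 0, -2).
v_1 = A·v_0 = (-12, -2, 0).
v_2 = A·v_1 = (-56, 6, 24).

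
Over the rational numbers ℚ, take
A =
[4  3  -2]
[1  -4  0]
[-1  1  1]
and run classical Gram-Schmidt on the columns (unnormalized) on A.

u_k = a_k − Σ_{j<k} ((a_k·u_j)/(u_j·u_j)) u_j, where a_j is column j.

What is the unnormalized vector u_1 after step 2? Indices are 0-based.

Step 1: u_0 = a_0 = (4, 1, -1).
Step 2: u_1 = a_1 − (7/18)·u_0 = (13/9, -79/18, 25/18).

u_1 = (13/9, -79/18, 25/18)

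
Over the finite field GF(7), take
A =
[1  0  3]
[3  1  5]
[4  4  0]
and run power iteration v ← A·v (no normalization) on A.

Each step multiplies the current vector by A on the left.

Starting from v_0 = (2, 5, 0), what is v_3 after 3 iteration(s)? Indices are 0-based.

v_0 = (2, 5, 0).
v_1 = A·v_0 = (2, 4, 0).
v_2 = A·v_1 = (2, 3, 3).
v_3 = A·v_2 = (4, 3, 6).

v_3 = (4, 3, 6)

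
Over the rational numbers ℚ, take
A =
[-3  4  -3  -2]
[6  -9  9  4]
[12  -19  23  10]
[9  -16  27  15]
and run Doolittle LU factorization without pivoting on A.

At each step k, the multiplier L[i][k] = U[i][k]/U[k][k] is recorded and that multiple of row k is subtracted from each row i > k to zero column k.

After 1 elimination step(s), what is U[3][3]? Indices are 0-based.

U[3][3] = 9

Step 1: pivot at (0,0) is -3.
  row1 ← row1 − (-2)·row0  ⇒  L[1][0]=-2, U row1=(0, -1, 3, 0)
  row2 ← row2 − (-4)·row0  ⇒  L[2][0]=-4, U row2=(0, -3, 11, 2)
  row3 ← row3 − (-3)·row0  ⇒  L[3][0]=-3, U row3=(0, -4, 18, 9)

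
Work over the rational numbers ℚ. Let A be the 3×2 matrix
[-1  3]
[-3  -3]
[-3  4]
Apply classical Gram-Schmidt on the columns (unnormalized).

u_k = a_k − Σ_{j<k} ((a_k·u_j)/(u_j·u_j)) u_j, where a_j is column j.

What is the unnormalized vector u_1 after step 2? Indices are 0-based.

u_1 = (51/19, -75/19, 58/19)

Step 1: u_0 = a_0 = (-1, -3, -3).
Step 2: u_1 = a_1 − (-6/19)·u_0 = (51/19, -75/19, 58/19).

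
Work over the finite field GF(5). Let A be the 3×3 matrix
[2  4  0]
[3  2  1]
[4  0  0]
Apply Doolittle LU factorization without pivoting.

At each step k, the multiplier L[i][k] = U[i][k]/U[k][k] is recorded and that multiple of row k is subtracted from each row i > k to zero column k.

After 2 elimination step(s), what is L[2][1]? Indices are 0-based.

Step 1: pivot at (0,0) is 2.
  row1 ← row1 − (4)·row0  ⇒  L[1][0]=4, U row1=(0, 1, 1)
  row2 ← row2 − (2)·row0  ⇒  L[2][0]=2, U row2=(0, 2, 0)
Step 2: pivot at (1,1) is 1.
  row2 ← row2 − (2)·row1  ⇒  L[2][1]=2, U row2=(0, 0, 3)

L[2][1] = 2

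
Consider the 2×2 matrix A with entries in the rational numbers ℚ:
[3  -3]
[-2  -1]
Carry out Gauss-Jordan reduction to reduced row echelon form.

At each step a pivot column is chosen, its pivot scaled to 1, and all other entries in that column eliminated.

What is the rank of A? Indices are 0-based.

rank = 2

pivot(0,0)=3: scale R0 → (1, -1)
  clear (1,0): R1 −= (-2)R0 → (0, -3)
pivot(1,1)=-3: scale R1 → (0, 1)
  clear (0,1): R0 −= (-1)R1 → (1, 0)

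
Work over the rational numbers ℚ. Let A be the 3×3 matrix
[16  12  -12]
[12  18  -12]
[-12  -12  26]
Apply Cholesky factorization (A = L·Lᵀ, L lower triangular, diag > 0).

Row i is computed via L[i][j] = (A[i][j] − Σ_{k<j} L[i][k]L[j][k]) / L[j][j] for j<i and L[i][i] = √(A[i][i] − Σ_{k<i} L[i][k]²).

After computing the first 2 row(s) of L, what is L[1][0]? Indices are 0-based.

Step 1: L[0][0] = √(16) = 4.
  L[1][0] = (12) / L[0][0] = 3.
Step 2: L[1][1] = √(9) = 3.

L[1][0] = 3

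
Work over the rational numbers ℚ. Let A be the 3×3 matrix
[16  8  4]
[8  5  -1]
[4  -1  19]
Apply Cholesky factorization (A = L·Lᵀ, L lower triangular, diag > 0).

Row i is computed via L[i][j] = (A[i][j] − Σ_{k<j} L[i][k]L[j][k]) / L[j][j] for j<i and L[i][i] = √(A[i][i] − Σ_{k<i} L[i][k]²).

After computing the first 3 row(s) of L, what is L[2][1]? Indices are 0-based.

L[2][1] = -3

Step 1: L[0][0] = √(16) = 4.
  L[1][0] = (8) / L[0][0] = 2.
Step 2: L[1][1] = √(1) = 1.
  L[2][0] = (4) / L[0][0] = 1.
  L[2][1] = (-3) / L[1][1] = -3.
Step 3: L[2][2] = √(9) = 3.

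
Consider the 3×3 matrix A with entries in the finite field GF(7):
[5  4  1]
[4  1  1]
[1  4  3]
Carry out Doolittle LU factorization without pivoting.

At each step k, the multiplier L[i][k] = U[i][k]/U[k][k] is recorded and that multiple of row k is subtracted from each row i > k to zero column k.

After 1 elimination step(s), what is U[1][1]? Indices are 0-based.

U[1][1] = 2

k=0: U[0][0]=5
  eliminate (1,0): mult=5, new row 1: (0, 2, 3); set L[1][0]=5
  eliminate (2,0): mult=3, new row 2: (0, 6, 0); set L[2][0]=3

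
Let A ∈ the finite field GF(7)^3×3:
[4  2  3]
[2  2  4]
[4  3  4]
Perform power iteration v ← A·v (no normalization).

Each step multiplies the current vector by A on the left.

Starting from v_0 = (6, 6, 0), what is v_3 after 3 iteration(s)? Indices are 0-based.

v_0 = (6, 6, 0).
v_1 = A·v_0 = (1, 3, 0).
v_2 = A·v_1 = (3, 1, 6).
v_3 = A·v_2 = (4, 4, 4).

v_3 = (4, 4, 4)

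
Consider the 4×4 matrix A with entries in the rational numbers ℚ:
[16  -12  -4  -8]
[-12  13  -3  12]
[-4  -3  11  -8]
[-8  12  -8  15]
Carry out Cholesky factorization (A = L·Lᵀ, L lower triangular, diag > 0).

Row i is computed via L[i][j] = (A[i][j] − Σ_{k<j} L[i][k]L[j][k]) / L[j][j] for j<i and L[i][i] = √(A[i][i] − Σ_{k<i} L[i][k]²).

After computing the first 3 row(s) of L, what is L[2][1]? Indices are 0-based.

L[2][1] = -3

Step 1: L[0][0] = √(16) = 4.
  L[1][0] = (-12) / L[0][0] = -3.
Step 2: L[1][1] = √(4) = 2.
  L[2][0] = (-4) / L[0][0] = -1.
  L[2][1] = (-6) / L[1][1] = -3.
Step 3: L[2][2] = √(1) = 1.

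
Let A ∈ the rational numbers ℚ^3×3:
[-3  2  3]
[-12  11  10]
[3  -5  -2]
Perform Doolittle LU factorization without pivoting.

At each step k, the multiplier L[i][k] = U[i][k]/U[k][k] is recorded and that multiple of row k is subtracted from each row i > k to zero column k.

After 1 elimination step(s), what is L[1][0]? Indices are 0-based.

L[1][0] = 4

k=0: U[0][0]=-3
  eliminate (1,0): mult=4, new row 1: (0, 3, -2); set L[1][0]=4
  eliminate (2,0): mult=-1, new row 2: (0, -3, 1); set L[2][0]=-1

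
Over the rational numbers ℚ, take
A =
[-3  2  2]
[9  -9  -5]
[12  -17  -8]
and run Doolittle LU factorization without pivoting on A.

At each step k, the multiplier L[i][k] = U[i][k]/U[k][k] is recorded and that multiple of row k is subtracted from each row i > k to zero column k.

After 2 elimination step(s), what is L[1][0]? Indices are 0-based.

Step 1: pivot at (0,0) is -3.
  row1 ← row1 − (-3)·row0  ⇒  L[1][0]=-3, U row1=(0, -3, 1)
  row2 ← row2 − (-4)·row0  ⇒  L[2][0]=-4, U row2=(0, -9, 0)
Step 2: pivot at (1,1) is -3.
  row2 ← row2 − (3)·row1  ⇒  L[2][1]=3, U row2=(0, 0, -3)

L[1][0] = -3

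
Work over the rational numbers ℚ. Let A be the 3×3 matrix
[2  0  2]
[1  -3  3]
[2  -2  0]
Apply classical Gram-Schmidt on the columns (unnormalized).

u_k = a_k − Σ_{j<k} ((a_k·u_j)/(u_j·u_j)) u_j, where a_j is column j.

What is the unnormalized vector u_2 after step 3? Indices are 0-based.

Step 1: u_0 = a_0 = (2, 1, 2).
Step 2: u_1 = a_1 − (-7/9)·u_0 = (14/9, -20/9, -4/9).
Step 3: u_2 = a_2 − (7/9)·u_0 − (-8/17)·u_1 = (20/17, 20/17, -30/17).

u_2 = (20/17, 20/17, -30/17)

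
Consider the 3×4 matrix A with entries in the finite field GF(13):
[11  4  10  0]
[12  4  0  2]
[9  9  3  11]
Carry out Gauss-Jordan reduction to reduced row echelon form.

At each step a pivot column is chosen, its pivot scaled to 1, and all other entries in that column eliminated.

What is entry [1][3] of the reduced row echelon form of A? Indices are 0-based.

pivot(0,0)=11: scale R0 → (1, 11, 8, 0)
  clear (1,0): R1 −= (12)R0 → (0, 2, 8, 2)
  clear (2,0): R2 −= (9)R0 → (0, 1, 9, 11)
pivot(1,1)=2: scale R1 → (0, 1, 4, 1)
  clear (0,1): R0 −= (11)R1 → (1, 0, 3, 2)
  clear (2,1): R2 −= (1)R1 → (0, 0, 5, 10)
pivot(2,2)=5: scale R2 → (0, 0, 1, 2)
  clear (0,2): R0 −= (3)R2 → (1, 0, 0, 9)
  clear (1,2): R1 −= (4)R2 → (0, 1, 0, 6)

M[1][3] = 6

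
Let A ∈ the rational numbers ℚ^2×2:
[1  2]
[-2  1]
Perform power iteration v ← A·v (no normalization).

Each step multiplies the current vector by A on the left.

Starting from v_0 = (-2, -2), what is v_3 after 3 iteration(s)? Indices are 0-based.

v_3 = (26, 18)

v_0 = (-2, -2).
v_1 = A·v_0 = (-6, 2).
v_2 = A·v_1 = (-2, 14).
v_3 = A·v_2 = (26, 18).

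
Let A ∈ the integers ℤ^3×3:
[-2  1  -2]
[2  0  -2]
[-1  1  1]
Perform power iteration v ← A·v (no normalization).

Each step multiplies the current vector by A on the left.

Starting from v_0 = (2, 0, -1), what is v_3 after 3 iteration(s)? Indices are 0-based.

v_0 = (2, 0, -1).
v_1 = A·v_0 = (-2, 6, -3).
v_2 = A·v_1 = (16, 2, 5).
v_3 = A·v_2 = (-40, 22, -9).

v_3 = (-40, 22, -9)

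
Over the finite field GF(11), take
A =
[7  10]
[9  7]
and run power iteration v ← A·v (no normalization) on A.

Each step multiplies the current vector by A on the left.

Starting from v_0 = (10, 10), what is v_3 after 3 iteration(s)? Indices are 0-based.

v_3 = (6, 1)

v_0 = (10, 10).
v_1 = A·v_0 = (5, 6).
v_2 = A·v_1 = (7, 10).
v_3 = A·v_2 = (6, 1).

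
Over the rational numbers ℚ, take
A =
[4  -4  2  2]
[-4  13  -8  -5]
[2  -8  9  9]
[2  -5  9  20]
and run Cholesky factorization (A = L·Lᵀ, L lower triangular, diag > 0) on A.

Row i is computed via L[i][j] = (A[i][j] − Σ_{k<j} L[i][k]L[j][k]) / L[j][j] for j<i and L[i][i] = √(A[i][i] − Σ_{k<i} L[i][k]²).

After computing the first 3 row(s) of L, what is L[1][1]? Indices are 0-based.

L[1][1] = 3

Step 1: L[0][0] = √(4) = 2.
  L[1][0] = (-4) / L[0][0] = -2.
Step 2: L[1][1] = √(9) = 3.
  L[2][0] = (2) / L[0][0] = 1.
  L[2][1] = (-6) / L[1][1] = -2.
Step 3: L[2][2] = √(4) = 2.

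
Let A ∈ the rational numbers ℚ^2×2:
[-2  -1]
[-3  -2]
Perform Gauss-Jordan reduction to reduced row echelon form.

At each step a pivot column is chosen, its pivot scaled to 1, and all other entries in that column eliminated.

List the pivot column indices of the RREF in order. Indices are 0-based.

pivot columns: 0, 1

[1] R0 /= -2  ⇒  (1, 1/2)
     R1 -= -3·R0  ⇒  (0, -1/2)
[2] R1 /= -1/2  ⇒  (0, 1)
     R0 -= 1/2·R1  ⇒  (1, 0)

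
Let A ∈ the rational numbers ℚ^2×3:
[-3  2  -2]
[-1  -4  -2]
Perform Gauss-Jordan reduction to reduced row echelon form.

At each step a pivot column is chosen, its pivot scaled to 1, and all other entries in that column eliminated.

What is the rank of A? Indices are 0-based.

rank = 2

step 1: normalize row 0 (÷-3) = (1, -2/3, 2/3)
  row 1: subtract -1×row0 = (0, -14/3, -4/3)
step 2: normalize row 1 (÷-14/3) = (0, 1, 2/7)
  row 0: subtract -2/3×row1 = (1, 0, 6/7)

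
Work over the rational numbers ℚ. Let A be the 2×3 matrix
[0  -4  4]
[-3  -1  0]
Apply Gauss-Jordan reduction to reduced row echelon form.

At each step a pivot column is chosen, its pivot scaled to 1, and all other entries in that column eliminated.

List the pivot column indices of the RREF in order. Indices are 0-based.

pivot columns: 0, 1

[1] R0 <-> R1
[1] R0 /= -3  ⇒  (1, 1/3, 0)
[2] R1 /= -4  ⇒  (0, 1, -1)
     R0 -= 1/3·R1  ⇒  (1, 0, 1/3)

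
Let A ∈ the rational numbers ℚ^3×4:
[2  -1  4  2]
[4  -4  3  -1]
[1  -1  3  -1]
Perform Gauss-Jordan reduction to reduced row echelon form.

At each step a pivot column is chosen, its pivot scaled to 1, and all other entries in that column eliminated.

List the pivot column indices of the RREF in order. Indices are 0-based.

pivot columns: 0, 1, 2

pivot(0,0)=2: scale R0 → (1, -1/2, 2, 1)
  clear (1,0): R1 −= (4)R0 → (0, -2, -5, -5)
  clear (2,0): R2 −= (1)R0 → (0, -1/2, 1, -2)
pivot(1,1)=-2: scale R1 → (0, 1, 5/2, 5/2)
  clear (0,1): R0 −= (-1/2)R1 → (1, 0, 13/4, 9/4)
  clear (2,1): R2 −= (-1/2)R1 → (0, 0, 9/4, -3/4)
pivot(2,2)=9/4: scale R2 → (0, 0, 1, -1/3)
  clear (0,2): R0 −= (13/4)R2 → (1, 0, 0, 10/3)
  clear (1,2): R1 −= (5/2)R2 → (0, 1, 0, 10/3)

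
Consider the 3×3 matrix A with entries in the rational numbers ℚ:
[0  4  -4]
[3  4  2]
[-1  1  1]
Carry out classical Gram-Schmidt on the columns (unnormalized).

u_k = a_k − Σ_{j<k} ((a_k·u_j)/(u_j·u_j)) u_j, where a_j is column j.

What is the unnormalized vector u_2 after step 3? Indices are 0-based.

Step 1: u_0 = a_0 = (0, 3, -1).
Step 2: u_1 = a_1 − (11/10)·u_0 = (4, 7/10, 21/10).
Step 3: u_2 = a_2 − (1/2)·u_0 − (-125/209)·u_1 = (-336/209, 192/209, 576/209).

u_2 = (-336/209, 192/209, 576/209)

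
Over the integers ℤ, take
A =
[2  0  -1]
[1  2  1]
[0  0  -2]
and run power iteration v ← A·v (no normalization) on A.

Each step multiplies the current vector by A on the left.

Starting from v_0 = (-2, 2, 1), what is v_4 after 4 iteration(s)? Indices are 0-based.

v_0 = (-2, 2, 1).
v_1 = A·v_0 = (-5, 3, -2).
v_2 = A·v_1 = (-8, -1, 4).
v_3 = A·v_2 = (-20, -6, -8).
v_4 = A·v_3 = (-32, -40, 16).

v_4 = (-32, -40, 16)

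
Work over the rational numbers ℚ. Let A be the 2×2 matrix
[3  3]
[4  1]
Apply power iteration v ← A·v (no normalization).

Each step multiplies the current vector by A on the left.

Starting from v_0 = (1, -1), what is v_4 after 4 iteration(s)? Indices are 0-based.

v_0 = (1, -1).
v_1 = A·v_0 = (0, 3).
v_2 = A·v_1 = (9, 3).
v_3 = A·v_2 = (36, 39).
v_4 = A·v_3 = (225, 183).

v_4 = (225, 183)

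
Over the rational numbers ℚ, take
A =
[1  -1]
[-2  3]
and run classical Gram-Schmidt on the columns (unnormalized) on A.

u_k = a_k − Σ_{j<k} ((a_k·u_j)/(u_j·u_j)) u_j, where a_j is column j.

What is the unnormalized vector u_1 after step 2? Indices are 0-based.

Step 1: u_0 = a_0 = (1, -2).
Step 2: u_1 = a_1 − (-7/5)·u_0 = (2/5, 1/5).

u_1 = (2/5, 1/5)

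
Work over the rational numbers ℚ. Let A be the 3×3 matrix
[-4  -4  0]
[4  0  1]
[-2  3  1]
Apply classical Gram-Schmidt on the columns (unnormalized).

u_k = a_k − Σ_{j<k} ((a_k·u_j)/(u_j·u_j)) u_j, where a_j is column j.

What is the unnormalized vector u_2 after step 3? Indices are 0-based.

u_2 = (27/50, 9/10, 18/25)

Step 1: u_0 = a_0 = (-4, 4, -2).
Step 2: u_1 = a_1 − (5/18)·u_0 = (-26/9, -10/9, 32/9).
Step 3: u_2 = a_2 − (1/18)·u_0 − (11/100)·u_1 = (27/50, 9/10, 18/25).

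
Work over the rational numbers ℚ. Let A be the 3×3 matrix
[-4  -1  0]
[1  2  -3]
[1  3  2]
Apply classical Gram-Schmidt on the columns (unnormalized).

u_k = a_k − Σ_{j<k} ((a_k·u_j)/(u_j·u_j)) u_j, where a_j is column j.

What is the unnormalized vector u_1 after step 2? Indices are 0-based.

u_1 = (1, 3/2, 5/2)

Step 1: u_0 = a_0 = (-4, 1, 1).
Step 2: u_1 = a_1 − (1/2)·u_0 = (1, 3/2, 5/2).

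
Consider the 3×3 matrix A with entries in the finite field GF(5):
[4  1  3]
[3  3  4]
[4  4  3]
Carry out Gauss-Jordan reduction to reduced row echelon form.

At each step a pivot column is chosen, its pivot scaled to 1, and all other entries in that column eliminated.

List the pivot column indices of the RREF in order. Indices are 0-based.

[1] R0 /= 4  ⇒  (1, 4, 2)
     R1 -= 3·R0  ⇒  (0, 1, 3)
     R2 -= 4·R0  ⇒  (0, 3, 0)
[2] R1 /= 1  ⇒  (0, 1, 3)
     R0 -= 4·R1  ⇒  (1, 0, 0)
     R2 -= 3·R1  ⇒  (0, 0, 1)
[3] R2 /= 1  ⇒  (0, 0, 1)
     R1 -= 3·R2  ⇒  (0, 1, 0)

pivot columns: 0, 1, 2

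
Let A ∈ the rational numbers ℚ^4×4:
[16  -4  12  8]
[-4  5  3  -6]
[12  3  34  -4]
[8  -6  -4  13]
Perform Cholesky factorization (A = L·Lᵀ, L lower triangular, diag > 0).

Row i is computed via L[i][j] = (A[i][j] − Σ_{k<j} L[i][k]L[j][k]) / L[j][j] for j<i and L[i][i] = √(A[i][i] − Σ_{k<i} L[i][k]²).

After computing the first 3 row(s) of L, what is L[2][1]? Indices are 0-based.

L[2][1] = 3

Step 1: L[0][0] = √(16) = 4.
  L[1][0] = (-4) / L[0][0] = -1.
Step 2: L[1][1] = √(4) = 2.
  L[2][0] = (12) / L[0][0] = 3.
  L[2][1] = (6) / L[1][1] = 3.
Step 3: L[2][2] = √(16) = 4.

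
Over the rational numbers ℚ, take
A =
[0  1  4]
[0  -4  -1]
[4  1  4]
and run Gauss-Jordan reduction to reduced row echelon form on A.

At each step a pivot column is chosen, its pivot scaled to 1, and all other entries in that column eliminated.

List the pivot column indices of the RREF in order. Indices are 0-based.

pivot(0,0): swap R0↔R2
pivot(0,0)=4: scale R0 → (1, 1/4, 1)
pivot(1,1)=-4: scale R1 → (0, 1, 1/4)
  clear (0,1): R0 −= (1/4)R1 → (1, 0, 15/16)
  clear (2,1): R2 −= (1)R1 → (0, 0, 15/4)
pivot(2,2)=15/4: scale R2 → (0, 0, 1)
  clear (0,2): R0 −= (15/16)R2 → (1, 0, 0)
  clear (1,2): R1 −= (1/4)R2 → (0, 1, 0)

pivot columns: 0, 1, 2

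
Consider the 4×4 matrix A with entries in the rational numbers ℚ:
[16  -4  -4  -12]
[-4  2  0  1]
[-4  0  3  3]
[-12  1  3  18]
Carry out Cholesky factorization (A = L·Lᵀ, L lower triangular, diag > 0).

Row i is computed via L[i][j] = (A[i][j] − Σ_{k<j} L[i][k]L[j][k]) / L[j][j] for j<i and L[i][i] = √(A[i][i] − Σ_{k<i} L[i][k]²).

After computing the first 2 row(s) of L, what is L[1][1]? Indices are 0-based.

Step 1: L[0][0] = √(16) = 4.
  L[1][0] = (-4) / L[0][0] = -1.
Step 2: L[1][1] = √(1) = 1.

L[1][1] = 1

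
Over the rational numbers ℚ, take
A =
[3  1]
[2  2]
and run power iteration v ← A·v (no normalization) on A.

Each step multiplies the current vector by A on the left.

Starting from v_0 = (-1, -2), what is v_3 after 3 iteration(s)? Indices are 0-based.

v_3 = (-85, -86)

v_0 = (-1, -2).
v_1 = A·v_0 = (-5, -6).
v_2 = A·v_1 = (-21, -22).
v_3 = A·v_2 = (-85, -86).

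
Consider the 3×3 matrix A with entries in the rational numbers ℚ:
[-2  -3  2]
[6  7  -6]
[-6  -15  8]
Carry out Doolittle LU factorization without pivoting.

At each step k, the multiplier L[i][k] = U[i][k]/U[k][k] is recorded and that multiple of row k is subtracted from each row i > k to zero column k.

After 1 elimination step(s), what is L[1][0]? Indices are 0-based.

L[1][0] = -3

[col 0] pivot -2
  R1 -= -3*R0 → (0, -2, 0)  (L[1][0] := -3)
  R2 -= 3*R0 → (0, -6, 2)  (L[2][0] := 3)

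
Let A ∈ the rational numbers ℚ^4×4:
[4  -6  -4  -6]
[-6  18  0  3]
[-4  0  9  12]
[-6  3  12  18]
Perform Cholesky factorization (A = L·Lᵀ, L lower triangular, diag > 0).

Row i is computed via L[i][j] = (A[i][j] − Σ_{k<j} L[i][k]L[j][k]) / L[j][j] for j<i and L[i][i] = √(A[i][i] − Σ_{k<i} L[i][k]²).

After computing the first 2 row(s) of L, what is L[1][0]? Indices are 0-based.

Step 1: L[0][0] = √(4) = 2.
  L[1][0] = (-6) / L[0][0] = -3.
Step 2: L[1][1] = √(9) = 3.

L[1][0] = -3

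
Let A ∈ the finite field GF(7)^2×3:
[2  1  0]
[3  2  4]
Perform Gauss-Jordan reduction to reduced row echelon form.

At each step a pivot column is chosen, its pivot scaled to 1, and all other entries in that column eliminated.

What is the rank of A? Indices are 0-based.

rank = 2

[1] R0 /= 2  ⇒  (1, 4, 0)
     R1 -= 3·R0  ⇒  (0, 4, 4)
[2] R1 /= 4  ⇒  (0, 1, 1)
     R0 -= 4·R1  ⇒  (1, 0, 3)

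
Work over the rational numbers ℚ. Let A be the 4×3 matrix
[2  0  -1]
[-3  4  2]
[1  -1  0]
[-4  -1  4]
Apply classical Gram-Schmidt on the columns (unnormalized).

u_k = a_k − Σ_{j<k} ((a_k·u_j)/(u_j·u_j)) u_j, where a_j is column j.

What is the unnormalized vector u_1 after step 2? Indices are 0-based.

Step 1: u_0 = a_0 = (2, -3, 1, -4).
Step 2: u_1 = a_1 − (-3/10)·u_0 = (3/5, 31/10, -7/10, -11/5).

u_1 = (3/5, 31/10, -7/10, -11/5)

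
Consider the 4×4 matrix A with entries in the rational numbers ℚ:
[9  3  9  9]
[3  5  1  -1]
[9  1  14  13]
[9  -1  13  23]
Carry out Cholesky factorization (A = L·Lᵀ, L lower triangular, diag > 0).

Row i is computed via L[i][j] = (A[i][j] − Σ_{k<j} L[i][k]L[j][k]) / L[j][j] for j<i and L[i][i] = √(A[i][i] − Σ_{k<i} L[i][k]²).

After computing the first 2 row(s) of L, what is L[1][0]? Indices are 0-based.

Step 1: L[0][0] = √(9) = 3.
  L[1][0] = (3) / L[0][0] = 1.
Step 2: L[1][1] = √(4) = 2.

L[1][0] = 1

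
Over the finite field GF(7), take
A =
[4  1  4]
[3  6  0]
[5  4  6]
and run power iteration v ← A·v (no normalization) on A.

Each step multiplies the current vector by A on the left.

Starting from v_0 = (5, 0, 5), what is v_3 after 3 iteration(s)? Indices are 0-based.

v_3 = (6, 2, 6)

v_0 = (5, 0, 5).
v_1 = A·v_0 = (5, 1, 6).
v_2 = A·v_1 = (3, 0, 2).
v_3 = A·v_2 = (6, 2, 6).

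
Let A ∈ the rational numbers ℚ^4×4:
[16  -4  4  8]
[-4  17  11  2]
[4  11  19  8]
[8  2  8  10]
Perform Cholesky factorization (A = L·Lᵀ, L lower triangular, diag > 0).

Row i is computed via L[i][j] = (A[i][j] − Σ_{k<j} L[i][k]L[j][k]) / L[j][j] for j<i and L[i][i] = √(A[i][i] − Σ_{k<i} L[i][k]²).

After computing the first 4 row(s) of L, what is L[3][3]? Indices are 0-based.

L[3][3] = 2

Step 1: L[0][0] = √(16) = 4.
  L[1][0] = (-4) / L[0][0] = -1.
Step 2: L[1][1] = √(16) = 4.
  L[2][0] = (4) / L[0][0] = 1.
  L[2][1] = (12) / L[1][1] = 3.
Step 3: L[2][2] = √(9) = 3.
  L[3][0] = (8) / L[0][0] = 2.
  L[3][1] = (4) / L[1][1] = 1.
  L[3][2] = (3) / L[2][2] = 1.
Step 4: L[3][3] = √(4) = 2.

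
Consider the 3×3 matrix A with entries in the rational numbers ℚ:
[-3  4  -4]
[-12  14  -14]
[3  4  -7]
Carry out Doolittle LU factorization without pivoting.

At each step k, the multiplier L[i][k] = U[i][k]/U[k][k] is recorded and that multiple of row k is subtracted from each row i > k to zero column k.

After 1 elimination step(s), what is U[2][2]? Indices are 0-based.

k=0: U[0][0]=-3
  eliminate (1,0): mult=4, new row 1: (0, -2, 2); set L[1][0]=4
  eliminate (2,0): mult=-1, new row 2: (0, 8, -11); set L[2][0]=-1

U[2][2] = -11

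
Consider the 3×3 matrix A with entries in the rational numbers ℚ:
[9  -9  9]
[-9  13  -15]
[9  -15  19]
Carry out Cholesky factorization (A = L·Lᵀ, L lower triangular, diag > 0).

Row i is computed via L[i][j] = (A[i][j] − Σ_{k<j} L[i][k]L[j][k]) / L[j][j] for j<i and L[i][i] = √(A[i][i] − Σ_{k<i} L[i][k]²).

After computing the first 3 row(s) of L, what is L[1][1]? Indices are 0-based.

L[1][1] = 2

Step 1: L[0][0] = √(9) = 3.
  L[1][0] = (-9) / L[0][0] = -3.
Step 2: L[1][1] = √(4) = 2.
  L[2][0] = (9) / L[0][0] = 3.
  L[2][1] = (-6) / L[1][1] = -3.
Step 3: L[2][2] = √(1) = 1.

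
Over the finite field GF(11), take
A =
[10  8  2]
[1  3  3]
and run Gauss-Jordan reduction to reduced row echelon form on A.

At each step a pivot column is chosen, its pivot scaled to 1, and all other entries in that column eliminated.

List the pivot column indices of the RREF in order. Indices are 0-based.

pivot columns: 0, 2

pivot(0,0)=10: scale R0 → (1, 3, 9)
  clear (1,0): R1 −= (1)R0 → (0, 0, 5)
col 1: no nonzero at/below row 1; advance.
pivot(1,2)=5: scale R1 → (0, 0, 1)
  clear (0,2): R0 −= (9)R1 → (1, 3, 0)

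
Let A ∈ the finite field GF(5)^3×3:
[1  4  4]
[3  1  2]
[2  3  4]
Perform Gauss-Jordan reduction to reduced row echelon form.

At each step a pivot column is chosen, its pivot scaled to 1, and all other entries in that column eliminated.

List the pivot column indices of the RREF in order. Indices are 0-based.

pivot columns: 0, 1, 2

[1] R0 /= 1  ⇒  (1, 4, 4)
     R1 -= 3·R0  ⇒  (0, 4, 0)
     R2 -= 2·R0  ⇒  (0, 0, 1)
[2] R1 /= 4  ⇒  (0, 1, 0)
     R0 -= 4·R1  ⇒  (1, 0, 4)
[3] R2 /= 1  ⇒  (0, 0, 1)
     R0 -= 4·R2  ⇒  (1, 0, 0)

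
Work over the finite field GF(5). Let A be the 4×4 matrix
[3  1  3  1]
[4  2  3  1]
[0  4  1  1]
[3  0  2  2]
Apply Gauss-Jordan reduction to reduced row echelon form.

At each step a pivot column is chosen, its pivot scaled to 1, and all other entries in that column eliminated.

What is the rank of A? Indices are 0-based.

rank = 4

step 1: normalize row 0 (÷3) = (1, 2, 1, 2)
  row 1: subtract 4×row0 = (0, 4, 4, 3)
  row 3: subtract 3×row0 = (0, 4, 4, 1)
step 2: normalize row 1 (÷4) = (0, 1, 1, 2)
  row 0: subtract 2×row1 = (1, 0, 4, 3)
  row 2: subtract 4×row1 = (0, 0, 2, 3)
  row 3: subtract 4×row1 = (0, 0, 0, 3)
step 3: normalize row 2 (÷2) = (0, 0, 1, 4)
  row 0: subtract 4×row2 = (1, 0, 0, 2)
  row 1: subtract 1×row2 = (0, 1, 0, 3)
step 4: normalize row 3 (÷3) = (0, 0, 0, 1)
  row 0: subtract 2×row3 = (1, 0, 0, 0)
  row 1: subtract 3×row3 = (0, 1, 0, 0)
  row 2: subtract 4×row3 = (0, 0, 1, 0)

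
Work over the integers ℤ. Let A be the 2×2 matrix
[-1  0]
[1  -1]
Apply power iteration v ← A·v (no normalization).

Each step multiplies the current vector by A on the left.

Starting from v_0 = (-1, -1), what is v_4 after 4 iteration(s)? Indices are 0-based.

v_0 = (-1, -1).
v_1 = A·v_0 = (1, 0).
v_2 = A·v_1 = (-1, 1).
v_3 = A·v_2 = (1, -2).
v_4 = A·v_3 = (-1, 3).

v_4 = (-1, 3)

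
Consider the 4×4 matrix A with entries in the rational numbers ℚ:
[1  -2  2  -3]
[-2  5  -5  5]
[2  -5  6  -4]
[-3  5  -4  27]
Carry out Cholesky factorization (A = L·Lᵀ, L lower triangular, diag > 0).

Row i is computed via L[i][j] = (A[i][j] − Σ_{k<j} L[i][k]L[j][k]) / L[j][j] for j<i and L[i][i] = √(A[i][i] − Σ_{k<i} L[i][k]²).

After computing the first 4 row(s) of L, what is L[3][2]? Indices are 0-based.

Step 1: L[0][0] = √(1) = 1.
  L[1][0] = (-2) / L[0][0] = -2.
Step 2: L[1][1] = √(1) = 1.
  L[2][0] = (2) / L[0][0] = 2.
  L[2][1] = (-1) / L[1][1] = -1.
Step 3: L[2][2] = √(1) = 1.
  L[3][0] = (-3) / L[0][0] = -3.
  L[3][1] = (-1) / L[1][1] = -1.
  L[3][2] = (1) / L[2][2] = 1.
Step 4: L[3][3] = √(16) = 4.

L[3][2] = 1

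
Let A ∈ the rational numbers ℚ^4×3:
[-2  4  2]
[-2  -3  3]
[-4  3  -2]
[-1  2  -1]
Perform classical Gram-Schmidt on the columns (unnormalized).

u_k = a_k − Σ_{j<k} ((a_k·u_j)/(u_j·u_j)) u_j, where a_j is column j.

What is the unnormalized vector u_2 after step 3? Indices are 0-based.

Step 1: u_0 = a_0 = (-2, -2, -4, -1).
Step 2: u_1 = a_1 − (-16/25)·u_0 = (68/25, -107/25, 11/25, 34/25).
Step 3: u_2 = a_2 − (-1/25)·u_0 − (-241/694)·u_1 = (994/347, 995/694, -1393/694, -197/347).

u_2 = (994/347, 995/694, -1393/694, -197/347)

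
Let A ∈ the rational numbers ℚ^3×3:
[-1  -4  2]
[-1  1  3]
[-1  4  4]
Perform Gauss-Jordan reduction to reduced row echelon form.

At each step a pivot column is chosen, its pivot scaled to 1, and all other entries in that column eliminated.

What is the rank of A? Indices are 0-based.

pivot(0,0)=-1: scale R0 → (1, 4, -2)
  clear (1,0): R1 −= (-1)R0 → (0, 5, 1)
  clear (2,0): R2 −= (-1)R0 → (0, 8, 2)
pivot(1,1)=5: scale R1 → (0, 1, 1/5)
  clear (0,1): R0 −= (4)R1 → (1, 0, -14/5)
  clear (2,1): R2 −= (8)R1 → (0, 0, 2/5)
pivot(2,2)=2/5: scale R2 → (0, 0, 1)
  clear (0,2): R0 −= (-14/5)R2 → (1, 0, 0)
  clear (1,2): R1 −= (1/5)R2 → (0, 1, 0)

rank = 3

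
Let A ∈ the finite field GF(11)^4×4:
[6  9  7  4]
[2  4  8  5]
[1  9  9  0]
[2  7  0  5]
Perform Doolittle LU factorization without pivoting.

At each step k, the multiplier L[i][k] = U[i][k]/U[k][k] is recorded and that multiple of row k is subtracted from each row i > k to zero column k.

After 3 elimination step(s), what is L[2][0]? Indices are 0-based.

L[2][0] = 2

Step 1: pivot at (0,0) is 6.
  row1 ← row1 − (4)·row0  ⇒  L[1][0]=4, U row1=(0, 1, 2, 0)
  row2 ← row2 − (2)·row0  ⇒  L[2][0]=2, U row2=(0, 2, 6, 3)
  row3 ← row3 − (4)·row0  ⇒  L[3][0]=4, U row3=(0, 4, 5, 0)
Step 2: pivot at (1,1) is 1.
  row2 ← row2 − (2)·row1  ⇒  L[2][1]=2, U row2=(0, 0, 2, 3)
  row3 ← row3 − (4)·row1  ⇒  L[3][1]=4, U row3=(0, 0, 8, 0)
Step 3: pivot at (2,2) is 2.
  row3 ← row3 − (4)·row2  ⇒  L[3][2]=4, U row3=(0, 0, 0, 10)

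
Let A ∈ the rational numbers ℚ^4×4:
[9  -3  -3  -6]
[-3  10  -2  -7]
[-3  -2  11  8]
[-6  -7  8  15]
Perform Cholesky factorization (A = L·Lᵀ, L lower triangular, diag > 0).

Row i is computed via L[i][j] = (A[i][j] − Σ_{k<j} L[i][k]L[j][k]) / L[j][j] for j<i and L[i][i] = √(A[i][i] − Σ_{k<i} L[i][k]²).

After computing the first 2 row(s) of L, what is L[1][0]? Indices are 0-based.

L[1][0] = -1

Step 1: L[0][0] = √(9) = 3.
  L[1][0] = (-3) / L[0][0] = -1.
Step 2: L[1][1] = √(9) = 3.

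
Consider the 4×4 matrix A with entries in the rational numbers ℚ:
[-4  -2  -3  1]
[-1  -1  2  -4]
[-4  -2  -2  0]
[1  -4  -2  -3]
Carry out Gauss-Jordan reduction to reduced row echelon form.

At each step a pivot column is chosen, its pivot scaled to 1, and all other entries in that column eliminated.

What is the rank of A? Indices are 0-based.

pivot(0,0)=-4: scale R0 → (1, 1/2, 3/4, -1/4)
  clear (1,0): R1 −= (-1)R0 → (0, -1/2, 11/4, -17/4)
  clear (2,0): R2 −= (-4)R0 → (0, 0, 1, -1)
  clear (3,0): R3 −= (1)R0 → (0, -9/2, -11/4, -11/4)
pivot(1,1)=-1/2: scale R1 → (0, 1, -11/2, 17/2)
  clear (0,1): R0 −= (1/2)R1 → (1, 0, 7/2, -9/2)
  clear (3,1): R3 −= (-9/2)R1 → (0, 0, -55/2, 71/2)
pivot(2,2)=1: scale R2 → (0, 0, 1, -1)
  clear (0,2): R0 −= (7/2)R2 → (1, 0, 0, -1)
  clear (1,2): R1 −= (-11/2)R2 → (0, 1, 0, 3)
  clear (3,2): R3 −= (-55/2)R2 → (0, 0, 0, 8)
pivot(3,3)=8: scale R3 → (0, 0, 0, 1)
  clear (0,3): R0 −= (-1)R3 → (1, 0, 0, 0)
  clear (1,3): R1 −= (3)R3 → (0, 1, 0, 0)
  clear (2,3): R2 −= (-1)R3 → (0, 0, 1, 0)

rank = 4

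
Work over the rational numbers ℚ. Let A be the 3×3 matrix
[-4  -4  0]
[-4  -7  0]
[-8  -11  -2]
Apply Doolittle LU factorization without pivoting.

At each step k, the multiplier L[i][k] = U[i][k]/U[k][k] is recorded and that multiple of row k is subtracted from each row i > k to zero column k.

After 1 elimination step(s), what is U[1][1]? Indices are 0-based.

Step 1: pivot at (0,0) is -4.
  row1 ← row1 − (1)·row0  ⇒  L[1][0]=1, U row1=(0, -3, 0)
  row2 ← row2 − (2)·row0  ⇒  L[2][0]=2, U row2=(0, -3, -2)

U[1][1] = -3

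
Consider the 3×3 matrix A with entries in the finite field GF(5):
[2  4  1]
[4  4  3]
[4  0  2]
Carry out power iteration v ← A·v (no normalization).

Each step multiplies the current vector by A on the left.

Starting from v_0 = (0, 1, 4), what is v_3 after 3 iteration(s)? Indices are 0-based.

v_3 = (4, 1, 3)

v_0 = (0, 1, 4).
v_1 = A·v_0 = (3, 1, 3).
v_2 = A·v_1 = (3, 0, 3).
v_3 = A·v_2 = (4, 1, 3).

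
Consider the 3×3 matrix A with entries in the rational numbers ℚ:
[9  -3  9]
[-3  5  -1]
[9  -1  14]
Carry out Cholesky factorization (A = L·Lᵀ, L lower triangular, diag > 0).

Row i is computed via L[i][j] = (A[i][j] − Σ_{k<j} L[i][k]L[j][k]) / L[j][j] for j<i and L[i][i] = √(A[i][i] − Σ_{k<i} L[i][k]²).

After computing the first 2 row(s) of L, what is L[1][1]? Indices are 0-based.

L[1][1] = 2

Step 1: L[0][0] = √(9) = 3.
  L[1][0] = (-3) / L[0][0] = -1.
Step 2: L[1][1] = √(4) = 2.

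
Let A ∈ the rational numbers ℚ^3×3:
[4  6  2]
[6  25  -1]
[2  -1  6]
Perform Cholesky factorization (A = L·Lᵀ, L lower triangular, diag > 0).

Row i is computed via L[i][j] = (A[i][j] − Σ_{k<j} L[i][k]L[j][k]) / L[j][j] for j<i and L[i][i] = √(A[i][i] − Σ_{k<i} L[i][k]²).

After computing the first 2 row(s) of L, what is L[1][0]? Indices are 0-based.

Step 1: L[0][0] = √(4) = 2.
  L[1][0] = (6) / L[0][0] = 3.
Step 2: L[1][1] = √(16) = 4.

L[1][0] = 3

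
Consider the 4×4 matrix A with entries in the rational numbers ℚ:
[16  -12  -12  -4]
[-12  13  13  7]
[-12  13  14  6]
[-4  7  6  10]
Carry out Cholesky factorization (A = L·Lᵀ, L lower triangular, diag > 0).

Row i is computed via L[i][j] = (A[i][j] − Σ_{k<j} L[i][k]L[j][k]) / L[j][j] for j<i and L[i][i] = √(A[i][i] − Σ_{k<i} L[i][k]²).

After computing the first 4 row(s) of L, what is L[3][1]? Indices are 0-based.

Step 1: L[0][0] = √(16) = 4.
  L[1][0] = (-12) / L[0][0] = -3.
Step 2: L[1][1] = √(4) = 2.
  L[2][0] = (-12) / L[0][0] = -3.
  L[2][1] = (4) / L[1][1] = 2.
Step 3: L[2][2] = √(1) = 1.
  L[3][0] = (-4) / L[0][0] = -1.
  L[3][1] = (4) / L[1][1] = 2.
  L[3][2] = (-1) / L[2][2] = -1.
Step 4: L[3][3] = √(4) = 2.

L[3][1] = 2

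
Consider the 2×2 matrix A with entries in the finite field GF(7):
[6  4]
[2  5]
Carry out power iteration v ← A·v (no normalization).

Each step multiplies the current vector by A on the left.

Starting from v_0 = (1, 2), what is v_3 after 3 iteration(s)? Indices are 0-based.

v_0 = (1, 2).
v_1 = A·v_0 = (0, 5).
v_2 = A·v_1 = (6, 4).
v_3 = A·v_2 = (3, 4).

v_3 = (3, 4)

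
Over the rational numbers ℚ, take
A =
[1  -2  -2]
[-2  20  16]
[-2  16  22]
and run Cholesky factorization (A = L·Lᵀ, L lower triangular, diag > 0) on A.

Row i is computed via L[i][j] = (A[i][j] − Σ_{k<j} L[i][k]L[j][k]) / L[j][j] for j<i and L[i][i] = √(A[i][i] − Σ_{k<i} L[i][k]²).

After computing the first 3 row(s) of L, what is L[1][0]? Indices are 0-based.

L[1][0] = -2

Step 1: L[0][0] = √(1) = 1.
  L[1][0] = (-2) / L[0][0] = -2.
Step 2: L[1][1] = √(16) = 4.
  L[2][0] = (-2) / L[0][0] = -2.
  L[2][1] = (12) / L[1][1] = 3.
Step 3: L[2][2] = √(9) = 3.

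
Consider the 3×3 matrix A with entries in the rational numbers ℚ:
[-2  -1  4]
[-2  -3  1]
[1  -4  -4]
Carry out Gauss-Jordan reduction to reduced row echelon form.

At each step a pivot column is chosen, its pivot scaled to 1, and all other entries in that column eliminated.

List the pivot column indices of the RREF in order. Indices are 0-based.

pivot columns: 0, 1, 2

step 1: normalize row 0 (÷-2) = (1, 1/2, -2)
  row 1: subtract -2×row0 = (0, -2, -3)
  row 2: subtract 1×row0 = (0, -9/2, -2)
step 2: normalize row 1 (÷-2) = (0, 1, 3/2)
  row 0: subtract 1/2×row1 = (1, 0, -11/4)
  row 2: subtract -9/2×row1 = (0, 0, 19/4)
step 3: normalize row 2 (÷19/4) = (0, 0, 1)
  row 0: subtract -11/4×row2 = (1, 0, 0)
  row 1: subtract 3/2×row2 = (0, 1, 0)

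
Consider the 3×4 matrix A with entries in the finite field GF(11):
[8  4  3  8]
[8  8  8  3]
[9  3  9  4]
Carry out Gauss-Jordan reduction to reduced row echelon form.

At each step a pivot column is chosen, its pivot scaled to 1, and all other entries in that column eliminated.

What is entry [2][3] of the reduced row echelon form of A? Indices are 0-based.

M[2][3] = 0

step 1: normalize row 0 (÷8) = (1, 6, 10, 1)
  row 1: subtract 8×row0 = (0, 4, 5, 6)
  row 2: subtract 9×row0 = (0, 4, 7, 6)
step 2: normalize row 1 (÷4) = (0, 1, 4, 7)
  row 0: subtract 6×row1 = (1, 0, 8, 3)
  row 2: subtract 4×row1 = (0, 0, 2, 0)
step 3: normalize row 2 (÷2) = (0, 0, 1, 0)
  row 0: subtract 8×row2 = (1, 0, 0, 3)
  row 1: subtract 4×row2 = (0, 1, 0, 7)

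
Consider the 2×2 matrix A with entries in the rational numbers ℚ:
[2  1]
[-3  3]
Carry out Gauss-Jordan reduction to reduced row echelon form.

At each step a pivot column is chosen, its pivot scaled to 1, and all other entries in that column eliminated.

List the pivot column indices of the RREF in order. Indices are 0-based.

pivot columns: 0, 1

pivot(0,0)=2: scale R0 → (1, 1/2)
  clear (1,0): R1 −= (-3)R0 → (0, 9/2)
pivot(1,1)=9/2: scale R1 → (0, 1)
  clear (0,1): R0 −= (1/2)R1 → (1, 0)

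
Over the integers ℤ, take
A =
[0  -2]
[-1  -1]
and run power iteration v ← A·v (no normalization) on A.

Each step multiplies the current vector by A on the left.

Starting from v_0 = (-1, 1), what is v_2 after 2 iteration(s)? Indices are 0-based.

v_0 = (-1, 1).
v_1 = A·v_0 = (-2, 0).
v_2 = A·v_1 = (0, 2).

v_2 = (0, 2)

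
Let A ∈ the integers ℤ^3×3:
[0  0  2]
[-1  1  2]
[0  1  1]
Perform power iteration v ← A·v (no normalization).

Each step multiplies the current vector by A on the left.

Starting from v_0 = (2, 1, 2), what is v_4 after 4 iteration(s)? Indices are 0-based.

v_0 = (2, 1, 2).
v_1 = A·v_0 = (4, 3, 3).
v_2 = A·v_1 = (6, 5, 6).
v_3 = A·v_2 = (12, 11, 11).
v_4 = A·v_3 = (22, 21, 22).

v_4 = (22, 21, 22)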